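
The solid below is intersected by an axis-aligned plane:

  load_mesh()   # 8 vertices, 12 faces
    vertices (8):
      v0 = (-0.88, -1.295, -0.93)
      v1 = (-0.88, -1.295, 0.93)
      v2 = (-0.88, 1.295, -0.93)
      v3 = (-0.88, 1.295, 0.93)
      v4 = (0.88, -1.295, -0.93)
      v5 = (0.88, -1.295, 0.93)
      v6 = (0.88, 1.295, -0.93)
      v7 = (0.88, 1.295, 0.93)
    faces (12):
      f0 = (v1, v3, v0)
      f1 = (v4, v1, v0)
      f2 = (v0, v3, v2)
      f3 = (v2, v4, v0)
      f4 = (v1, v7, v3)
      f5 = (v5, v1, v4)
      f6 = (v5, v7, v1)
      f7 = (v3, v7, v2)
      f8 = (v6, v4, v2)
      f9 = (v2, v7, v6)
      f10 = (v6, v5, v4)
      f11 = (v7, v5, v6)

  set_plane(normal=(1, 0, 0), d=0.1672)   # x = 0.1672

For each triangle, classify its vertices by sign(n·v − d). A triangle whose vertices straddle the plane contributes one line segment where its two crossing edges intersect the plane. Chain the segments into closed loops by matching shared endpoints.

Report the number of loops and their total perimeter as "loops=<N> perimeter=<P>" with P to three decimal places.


Straddling triangles (8 of 12):
  (v4,v1,v0) [+--] → (0.1672, -1.295, -0.1767)–(0.1672, -1.295, -0.93)  len=0.7533
  (v2,v4,v0) [-+-] → (0.1672, -0.24605, -0.93)–(0.1672, -1.295, -0.93)  len=1.0490
  (v1,v7,v3) [-+-] → (0.1672, 0.24605, 0.93)–(0.1672, 1.295, 0.93)  len=1.0490
  (v5,v1,v4) [+-+] → (0.1672, -1.295, 0.93)–(0.1672, -1.295, -0.1767)  len=1.1067
  (v5,v7,v1) [++-] → (0.1672, 0.24605, 0.93)–(0.1672, -1.295, 0.93)  len=1.5410
  (v3,v7,v2) [-+-] → (0.1672, 1.295, 0.93)–(0.1672, 1.295, 0.1767)  len=0.7533
  (v6,v4,v2) [++-] → (0.1672, -0.24605, -0.93)–(0.1672, 1.295, -0.93)  len=1.5410
  (v2,v7,v6) [-++] → (0.1672, 1.295, 0.1767)–(0.1672, 1.295, -0.93)  len=1.1067

Chained into 1 loop(s):
  loop 1: 8 segments, perimeter = 8.9000
Total perimeter = 8.900

loops=1 perimeter=8.900


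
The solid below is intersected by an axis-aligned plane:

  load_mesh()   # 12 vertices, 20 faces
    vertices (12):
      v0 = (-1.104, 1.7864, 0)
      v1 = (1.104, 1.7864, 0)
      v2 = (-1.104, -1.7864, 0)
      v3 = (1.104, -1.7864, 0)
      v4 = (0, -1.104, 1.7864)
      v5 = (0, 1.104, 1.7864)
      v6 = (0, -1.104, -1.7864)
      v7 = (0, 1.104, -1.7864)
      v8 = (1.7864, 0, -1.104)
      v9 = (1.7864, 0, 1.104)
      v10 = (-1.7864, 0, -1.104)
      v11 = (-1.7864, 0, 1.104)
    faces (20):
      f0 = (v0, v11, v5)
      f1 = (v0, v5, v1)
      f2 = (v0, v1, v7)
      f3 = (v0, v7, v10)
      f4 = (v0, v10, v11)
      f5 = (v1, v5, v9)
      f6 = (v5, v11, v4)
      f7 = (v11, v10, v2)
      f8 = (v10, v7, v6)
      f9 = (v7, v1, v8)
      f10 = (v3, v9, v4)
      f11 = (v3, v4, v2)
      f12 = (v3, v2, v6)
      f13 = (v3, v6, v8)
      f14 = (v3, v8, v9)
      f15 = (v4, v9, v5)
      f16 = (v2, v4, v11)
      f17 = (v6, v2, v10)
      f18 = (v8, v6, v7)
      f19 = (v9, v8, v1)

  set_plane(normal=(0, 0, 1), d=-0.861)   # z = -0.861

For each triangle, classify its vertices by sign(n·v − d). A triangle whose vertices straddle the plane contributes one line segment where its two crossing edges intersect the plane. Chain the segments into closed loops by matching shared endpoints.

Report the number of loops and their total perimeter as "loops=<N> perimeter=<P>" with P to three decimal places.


loops=1 perimeter=9.992

Straddling triangles (10 of 20):
  (v0,v1,v7) [++-] → (0.5719, 1.4575, -0.861)–(-0.5719, 1.4575, -0.861)  len=1.1438
  (v0,v7,v10) [+--] → (-0.5719, 1.4575, -0.861)–(-1.6362, 0.393202, -0.861)  len=1.5051
  (v0,v10,v11) [+-+] → (-1.6362, 0.393202, -0.861)–(-1.7864, 0, -0.861)  len=0.4209
  (v11,v10,v2) [+-+] → (-1.7864, 0, -0.861)–(-1.6362, -0.393202, -0.861)  len=0.4209
  (v7,v1,v8) [-+-] → (0.5719, 1.4575, -0.861)–(1.6362, 0.393202, -0.861)  len=1.5051
  (v3,v2,v6) [++-] → (-0.5719, -1.4575, -0.861)–(0.5719, -1.4575, -0.861)  len=1.1438
  (v3,v6,v8) [+--] → (0.5719, -1.4575, -0.861)–(1.6362, -0.393202, -0.861)  len=1.5051
  (v3,v8,v9) [+-+] → (1.6362, -0.393202, -0.861)–(1.7864, 0, -0.861)  len=0.4209
  (v6,v2,v10) [-+-] → (-0.5719, -1.4575, -0.861)–(-1.6362, -0.393202, -0.861)  len=1.5051
  (v9,v8,v1) [+-+] → (1.7864, 0, -0.861)–(1.6362, 0.393202, -0.861)  len=0.4209

Chained into 1 loop(s):
  loop 1: 10 segments, perimeter = 9.9918
Total perimeter = 9.992


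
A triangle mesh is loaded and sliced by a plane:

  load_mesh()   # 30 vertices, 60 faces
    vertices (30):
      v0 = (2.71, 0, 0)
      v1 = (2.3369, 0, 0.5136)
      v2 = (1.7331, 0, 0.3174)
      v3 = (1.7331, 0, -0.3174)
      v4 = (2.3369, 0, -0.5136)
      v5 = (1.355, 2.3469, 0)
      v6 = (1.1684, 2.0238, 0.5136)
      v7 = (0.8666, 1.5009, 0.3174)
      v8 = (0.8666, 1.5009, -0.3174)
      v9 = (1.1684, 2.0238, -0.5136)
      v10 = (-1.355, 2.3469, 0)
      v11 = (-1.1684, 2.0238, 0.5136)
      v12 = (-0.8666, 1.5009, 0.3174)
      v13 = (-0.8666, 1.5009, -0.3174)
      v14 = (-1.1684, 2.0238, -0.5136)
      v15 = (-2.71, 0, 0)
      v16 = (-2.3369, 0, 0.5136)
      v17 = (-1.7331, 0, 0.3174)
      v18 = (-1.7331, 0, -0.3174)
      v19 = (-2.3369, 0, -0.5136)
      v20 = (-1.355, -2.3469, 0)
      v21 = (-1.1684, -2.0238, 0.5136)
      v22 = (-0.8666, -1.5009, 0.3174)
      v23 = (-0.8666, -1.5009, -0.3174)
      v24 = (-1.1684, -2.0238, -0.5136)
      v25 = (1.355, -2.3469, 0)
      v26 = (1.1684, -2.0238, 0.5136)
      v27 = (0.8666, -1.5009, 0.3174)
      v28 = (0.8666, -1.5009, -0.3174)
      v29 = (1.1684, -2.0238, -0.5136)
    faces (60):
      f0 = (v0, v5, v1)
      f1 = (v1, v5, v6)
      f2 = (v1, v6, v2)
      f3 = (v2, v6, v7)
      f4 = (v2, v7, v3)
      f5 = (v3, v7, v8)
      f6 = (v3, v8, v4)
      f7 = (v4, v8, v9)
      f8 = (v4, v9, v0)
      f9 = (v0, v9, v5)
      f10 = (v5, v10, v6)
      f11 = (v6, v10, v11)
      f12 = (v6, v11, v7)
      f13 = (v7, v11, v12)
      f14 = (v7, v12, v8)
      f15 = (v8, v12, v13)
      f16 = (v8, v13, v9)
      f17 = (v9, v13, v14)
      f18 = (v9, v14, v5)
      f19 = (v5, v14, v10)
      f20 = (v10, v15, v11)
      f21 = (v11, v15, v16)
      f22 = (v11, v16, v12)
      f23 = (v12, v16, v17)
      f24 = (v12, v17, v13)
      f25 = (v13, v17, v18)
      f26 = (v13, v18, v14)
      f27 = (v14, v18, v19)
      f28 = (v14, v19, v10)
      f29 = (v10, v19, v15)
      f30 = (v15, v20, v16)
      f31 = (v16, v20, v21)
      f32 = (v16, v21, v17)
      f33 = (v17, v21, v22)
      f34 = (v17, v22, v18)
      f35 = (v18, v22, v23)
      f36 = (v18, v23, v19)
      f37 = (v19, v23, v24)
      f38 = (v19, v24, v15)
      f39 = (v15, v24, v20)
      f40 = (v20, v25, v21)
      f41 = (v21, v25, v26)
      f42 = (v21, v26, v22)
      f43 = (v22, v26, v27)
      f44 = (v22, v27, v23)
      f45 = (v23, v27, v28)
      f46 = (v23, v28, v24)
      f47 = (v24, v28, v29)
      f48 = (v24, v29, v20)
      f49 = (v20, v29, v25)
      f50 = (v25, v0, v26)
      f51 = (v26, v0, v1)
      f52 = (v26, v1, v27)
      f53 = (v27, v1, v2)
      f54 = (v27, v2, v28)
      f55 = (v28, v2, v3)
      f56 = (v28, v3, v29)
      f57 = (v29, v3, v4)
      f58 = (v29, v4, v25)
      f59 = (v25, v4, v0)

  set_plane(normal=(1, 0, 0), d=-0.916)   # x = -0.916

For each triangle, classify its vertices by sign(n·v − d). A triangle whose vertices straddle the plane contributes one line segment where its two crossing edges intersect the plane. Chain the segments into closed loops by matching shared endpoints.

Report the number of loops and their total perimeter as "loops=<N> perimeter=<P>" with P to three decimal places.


Straddling triangles (24 of 60):
  (v5,v10,v6) [+-+] → (-0.916, 2.3469, 0)–(-0.916, 2.29069, 0.0893518)  len=0.1056
  (v6,v10,v11) [+--] → (-0.916, 2.29069, 0.0893518)–(-0.916, 2.0238, 0.5136)  len=0.5012
  (v6,v11,v7) [+-+] → (-0.916, 2.0238, 0.5136)–(-0.916, 1.95894, 0.489265)  len=0.0693
  (v7,v11,v12) [+-+] → (-0.916, 1.95894, 0.489265)–(-0.916, 1.58649, 0.349515)  len=0.3978
  (v9,v13,v14) [++-] → (-0.916, 1.58649, -0.349515)–(-0.916, 2.0238, -0.5136)  len=0.4671
  (v9,v14,v5) [+-+] → (-0.916, 2.0238, -0.5136)–(-0.916, 2.05612, -0.462228)  len=0.0607
  (v5,v14,v10) [+--] → (-0.916, 2.05612, -0.462228)–(-0.916, 2.3469, 0)  len=0.5461
  (v11,v16,v12) [--+] → (-0.916, 1.45047, 0.323992)–(-0.916, 1.58649, 0.349515)  len=0.1384
  (v12,v16,v17) [+--] → (-0.916, 1.45047, 0.323992)–(-0.916, 1.41533, 0.3174)  len=0.0358
  (v12,v17,v13) [+-+] → (-0.916, 1.41533, 0.3174)–(-0.916, 1.41533, -0.281209)  len=0.5986
  (v13,v17,v18) [+--] → (-0.916, 1.41533, -0.281209)–(-0.916, 1.41533, -0.3174)  len=0.0362
  (v13,v18,v14) [+--] → (-0.916, 1.41533, -0.3174)–(-0.916, 1.58649, -0.349515)  len=0.1741
  (v17,v21,v22) [--+] → (-0.916, -1.58649, 0.349515)–(-0.916, -1.41533, 0.3174)  len=0.1741
  (v17,v22,v18) [-+-] → (-0.916, -1.41533, 0.3174)–(-0.916, -1.41533, 0.281209)  len=0.0362
  (v18,v22,v23) [-++] → (-0.916, -1.41533, 0.281209)–(-0.916, -1.41533, -0.3174)  len=0.5986
  (v18,v23,v19) [-+-] → (-0.916, -1.41533, -0.3174)–(-0.916, -1.45047, -0.323992)  len=0.0358
  (v19,v23,v24) [-+-] → (-0.916, -1.45047, -0.323992)–(-0.916, -1.58649, -0.349515)  len=0.1384
  (v20,v25,v21) [-+-] → (-0.916, -2.3469, 0)–(-0.916, -2.05612, 0.462228)  len=0.5461
  (v21,v25,v26) [-++] → (-0.916, -2.05612, 0.462228)–(-0.916, -2.0238, 0.5136)  len=0.0607
  (v21,v26,v22) [-++] → (-0.916, -2.0238, 0.5136)–(-0.916, -1.58649, 0.349515)  len=0.4671
  (v23,v28,v24) [++-] → (-0.916, -1.95894, -0.489265)–(-0.916, -1.58649, -0.349515)  len=0.3978
  (v24,v28,v29) [-++] → (-0.916, -1.95894, -0.489265)–(-0.916, -2.0238, -0.5136)  len=0.0693
  (v24,v29,v20) [-+-] → (-0.916, -2.0238, -0.5136)–(-0.916, -2.29069, -0.0893518)  len=0.5012
  (v20,v29,v25) [-++] → (-0.916, -2.29069, -0.0893518)–(-0.916, -2.3469, 0)  len=0.1056

Chained into 2 loop(s):
  loop 1: 12 segments, perimeter = 3.1308
  loop 2: 12 segments, perimeter = 3.1308
Total perimeter = 6.262

loops=2 perimeter=6.262


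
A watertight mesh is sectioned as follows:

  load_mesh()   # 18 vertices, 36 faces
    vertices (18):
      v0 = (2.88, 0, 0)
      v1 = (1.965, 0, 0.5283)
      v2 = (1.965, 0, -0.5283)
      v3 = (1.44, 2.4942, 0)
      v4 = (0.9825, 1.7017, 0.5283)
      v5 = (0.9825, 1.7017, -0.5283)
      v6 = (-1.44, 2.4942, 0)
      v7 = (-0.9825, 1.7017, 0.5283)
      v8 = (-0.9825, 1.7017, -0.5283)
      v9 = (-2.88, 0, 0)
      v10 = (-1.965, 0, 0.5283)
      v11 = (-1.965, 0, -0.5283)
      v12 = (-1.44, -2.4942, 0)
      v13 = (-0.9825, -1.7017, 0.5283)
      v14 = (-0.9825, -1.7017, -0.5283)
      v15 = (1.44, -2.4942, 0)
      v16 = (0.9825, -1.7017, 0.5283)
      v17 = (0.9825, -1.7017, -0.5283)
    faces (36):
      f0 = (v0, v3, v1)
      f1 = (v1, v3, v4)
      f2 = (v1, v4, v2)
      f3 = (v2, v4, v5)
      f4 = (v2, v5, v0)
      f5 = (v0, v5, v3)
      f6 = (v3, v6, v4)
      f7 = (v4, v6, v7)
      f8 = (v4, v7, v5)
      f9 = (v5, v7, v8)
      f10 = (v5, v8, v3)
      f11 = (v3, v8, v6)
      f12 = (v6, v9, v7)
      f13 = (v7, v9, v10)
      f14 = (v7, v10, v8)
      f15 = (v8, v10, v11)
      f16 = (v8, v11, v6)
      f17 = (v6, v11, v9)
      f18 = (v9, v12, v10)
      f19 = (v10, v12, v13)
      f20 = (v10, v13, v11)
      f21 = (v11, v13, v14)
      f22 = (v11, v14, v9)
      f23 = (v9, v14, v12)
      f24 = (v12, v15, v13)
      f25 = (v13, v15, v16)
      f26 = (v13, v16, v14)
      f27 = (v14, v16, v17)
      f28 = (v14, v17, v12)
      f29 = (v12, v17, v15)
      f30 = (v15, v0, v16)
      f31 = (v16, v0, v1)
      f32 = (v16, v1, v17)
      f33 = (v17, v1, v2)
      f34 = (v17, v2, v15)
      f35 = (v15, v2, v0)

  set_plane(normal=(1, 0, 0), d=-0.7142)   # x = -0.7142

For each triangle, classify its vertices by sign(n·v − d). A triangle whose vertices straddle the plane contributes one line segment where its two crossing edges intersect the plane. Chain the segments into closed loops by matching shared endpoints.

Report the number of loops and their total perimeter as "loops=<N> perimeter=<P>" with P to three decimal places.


loops=2 perimeter=5.923

Straddling triangles (12 of 36):
  (v3,v6,v4) [+-+] → (-0.7142, 2.4942, 0)–(-0.7142, 2.25676, 0.158283)  len=0.2854
  (v4,v6,v7) [+--] → (-0.7142, 2.25676, 0.158283)–(-0.7142, 1.7017, 0.5283)  len=0.6671
  (v4,v7,v5) [+-+] → (-0.7142, 1.7017, 0.5283)–(-0.7142, 1.7017, 0.384032)  len=0.1443
  (v5,v7,v8) [+--] → (-0.7142, 1.7017, 0.384032)–(-0.7142, 1.7017, -0.5283)  len=0.9123
  (v5,v8,v3) [+-+] → (-0.7142, 1.7017, -0.5283)–(-0.7142, 1.78947, -0.469789)  len=0.1055
  (v3,v8,v6) [+--] → (-0.7142, 1.78947, -0.469789)–(-0.7142, 2.4942, 0)  len=0.8470
  (v12,v15,v13) [-+-] → (-0.7142, -2.4942, 0)–(-0.7142, -1.78947, 0.469789)  len=0.8470
  (v13,v15,v16) [-++] → (-0.7142, -1.78947, 0.469789)–(-0.7142, -1.7017, 0.5283)  len=0.1055
  (v13,v16,v14) [-+-] → (-0.7142, -1.7017, 0.5283)–(-0.7142, -1.7017, -0.384032)  len=0.9123
  (v14,v16,v17) [-++] → (-0.7142, -1.7017, -0.384032)–(-0.7142, -1.7017, -0.5283)  len=0.1443
  (v14,v17,v12) [-+-] → (-0.7142, -1.7017, -0.5283)–(-0.7142, -2.25676, -0.158283)  len=0.6671
  (v12,v17,v15) [-++] → (-0.7142, -2.25676, -0.158283)–(-0.7142, -2.4942, 0)  len=0.2854

Chained into 2 loop(s):
  loop 1: 6 segments, perimeter = 2.9615
  loop 2: 6 segments, perimeter = 2.9615
Total perimeter = 5.923


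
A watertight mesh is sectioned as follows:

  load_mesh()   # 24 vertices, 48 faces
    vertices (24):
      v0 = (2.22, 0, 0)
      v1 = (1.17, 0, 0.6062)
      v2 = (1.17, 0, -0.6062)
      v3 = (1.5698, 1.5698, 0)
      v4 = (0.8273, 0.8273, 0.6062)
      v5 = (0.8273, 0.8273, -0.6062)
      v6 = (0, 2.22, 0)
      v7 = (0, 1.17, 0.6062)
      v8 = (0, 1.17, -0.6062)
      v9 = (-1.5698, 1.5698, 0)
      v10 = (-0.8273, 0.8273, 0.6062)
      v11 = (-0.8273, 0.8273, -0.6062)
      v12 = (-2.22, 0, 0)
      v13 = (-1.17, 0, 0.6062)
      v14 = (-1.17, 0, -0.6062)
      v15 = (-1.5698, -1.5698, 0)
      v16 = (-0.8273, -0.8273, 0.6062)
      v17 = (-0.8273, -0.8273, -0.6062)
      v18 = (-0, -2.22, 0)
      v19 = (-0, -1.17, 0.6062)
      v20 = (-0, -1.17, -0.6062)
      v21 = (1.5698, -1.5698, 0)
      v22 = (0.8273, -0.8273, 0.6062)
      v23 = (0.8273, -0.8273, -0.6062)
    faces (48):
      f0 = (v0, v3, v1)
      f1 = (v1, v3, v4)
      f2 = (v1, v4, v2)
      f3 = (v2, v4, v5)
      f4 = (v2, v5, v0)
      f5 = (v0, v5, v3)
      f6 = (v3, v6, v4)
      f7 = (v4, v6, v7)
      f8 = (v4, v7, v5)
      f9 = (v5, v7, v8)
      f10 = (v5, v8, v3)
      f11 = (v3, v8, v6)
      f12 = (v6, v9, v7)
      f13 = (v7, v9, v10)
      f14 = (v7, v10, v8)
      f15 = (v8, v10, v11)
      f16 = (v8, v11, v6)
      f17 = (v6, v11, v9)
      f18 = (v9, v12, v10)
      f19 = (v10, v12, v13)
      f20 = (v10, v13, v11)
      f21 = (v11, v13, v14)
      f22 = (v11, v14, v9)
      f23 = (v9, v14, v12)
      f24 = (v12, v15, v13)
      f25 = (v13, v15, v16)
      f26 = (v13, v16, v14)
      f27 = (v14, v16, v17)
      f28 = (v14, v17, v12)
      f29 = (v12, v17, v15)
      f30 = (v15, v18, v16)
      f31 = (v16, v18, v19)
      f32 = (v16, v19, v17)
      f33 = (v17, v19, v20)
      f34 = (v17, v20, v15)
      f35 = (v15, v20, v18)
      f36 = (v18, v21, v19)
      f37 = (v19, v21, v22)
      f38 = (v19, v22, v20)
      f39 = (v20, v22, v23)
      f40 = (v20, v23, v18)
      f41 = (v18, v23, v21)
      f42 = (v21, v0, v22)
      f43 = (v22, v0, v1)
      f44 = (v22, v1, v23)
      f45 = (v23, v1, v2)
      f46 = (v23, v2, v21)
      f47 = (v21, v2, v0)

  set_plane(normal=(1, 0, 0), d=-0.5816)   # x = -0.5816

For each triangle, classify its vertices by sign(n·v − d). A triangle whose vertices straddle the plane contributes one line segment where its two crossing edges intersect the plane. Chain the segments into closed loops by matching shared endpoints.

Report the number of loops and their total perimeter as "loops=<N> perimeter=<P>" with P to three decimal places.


Straddling triangles (12 of 48):
  (v6,v9,v7) [+-+] → (-0.5816, 1.97911, 0)–(-0.5816, 1.31812, 0.381607)  len=0.7632
  (v7,v9,v10) [+--] → (-0.5816, 1.31812, 0.381607)–(-0.5816, 0.929079, 0.6062)  len=0.4492
  (v7,v10,v8) [+-+] → (-0.5816, 0.929079, 0.6062)–(-0.5816, 0.929079, 0.246129)  len=0.3601
  (v8,v10,v11) [+--] → (-0.5816, 0.929079, 0.246129)–(-0.5816, 0.929079, -0.6062)  len=0.8523
  (v8,v11,v6) [+-+] → (-0.5816, 0.929079, -0.6062)–(-0.5816, 1.24092, -0.426165)  len=0.3601
  (v6,v11,v9) [+--] → (-0.5816, 1.24092, -0.426165)–(-0.5816, 1.97911, 0)  len=0.8524
  (v15,v18,v16) [-+-] → (-0.5816, -1.97911, 0)–(-0.5816, -1.24092, 0.426165)  len=0.8524
  (v16,v18,v19) [-++] → (-0.5816, -1.24092, 0.426165)–(-0.5816, -0.929079, 0.6062)  len=0.3601
  (v16,v19,v17) [-+-] → (-0.5816, -0.929079, 0.6062)–(-0.5816, -0.929079, -0.246129)  len=0.8523
  (v17,v19,v20) [-++] → (-0.5816, -0.929079, -0.246129)–(-0.5816, -0.929079, -0.6062)  len=0.3601
  (v17,v20,v15) [-+-] → (-0.5816, -0.929079, -0.6062)–(-0.5816, -1.31812, -0.381607)  len=0.4492
  (v15,v20,v18) [-++] → (-0.5816, -1.31812, -0.381607)–(-0.5816, -1.97911, 0)  len=0.7632

Chained into 2 loop(s):
  loop 1: 6 segments, perimeter = 3.6373
  loop 2: 6 segments, perimeter = 3.6373
Total perimeter = 7.275

loops=2 perimeter=7.275


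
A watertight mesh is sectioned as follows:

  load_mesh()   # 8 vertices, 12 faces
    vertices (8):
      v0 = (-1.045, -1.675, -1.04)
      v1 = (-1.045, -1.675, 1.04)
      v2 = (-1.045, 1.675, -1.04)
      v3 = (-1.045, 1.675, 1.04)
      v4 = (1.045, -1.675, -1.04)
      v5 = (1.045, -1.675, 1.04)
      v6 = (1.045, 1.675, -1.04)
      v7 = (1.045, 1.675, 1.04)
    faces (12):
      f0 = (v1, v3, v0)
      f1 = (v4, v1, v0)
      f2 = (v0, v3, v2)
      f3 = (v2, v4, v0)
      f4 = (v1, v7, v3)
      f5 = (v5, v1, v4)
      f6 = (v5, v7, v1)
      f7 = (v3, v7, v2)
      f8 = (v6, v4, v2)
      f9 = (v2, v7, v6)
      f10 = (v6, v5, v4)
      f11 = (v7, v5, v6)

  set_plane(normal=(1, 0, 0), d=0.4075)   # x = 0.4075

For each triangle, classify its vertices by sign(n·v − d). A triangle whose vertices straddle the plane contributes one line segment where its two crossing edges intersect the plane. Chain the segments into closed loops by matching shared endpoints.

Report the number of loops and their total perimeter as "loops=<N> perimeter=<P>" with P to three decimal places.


loops=1 perimeter=10.860

Straddling triangles (8 of 12):
  (v4,v1,v0) [+--] → (0.4075, -1.675, -0.40555)–(0.4075, -1.675, -1.04)  len=0.6344
  (v2,v4,v0) [-+-] → (0.4075, -0.65317, -1.04)–(0.4075, -1.675, -1.04)  len=1.0218
  (v1,v7,v3) [-+-] → (0.4075, 0.65317, 1.04)–(0.4075, 1.675, 1.04)  len=1.0218
  (v5,v1,v4) [+-+] → (0.4075, -1.675, 1.04)–(0.4075, -1.675, -0.40555)  len=1.4456
  (v5,v7,v1) [++-] → (0.4075, 0.65317, 1.04)–(0.4075, -1.675, 1.04)  len=2.3282
  (v3,v7,v2) [-+-] → (0.4075, 1.675, 1.04)–(0.4075, 1.675, 0.40555)  len=0.6344
  (v6,v4,v2) [++-] → (0.4075, -0.65317, -1.04)–(0.4075, 1.675, -1.04)  len=2.3282
  (v2,v7,v6) [-++] → (0.4075, 1.675, 0.40555)–(0.4075, 1.675, -1.04)  len=1.4456

Chained into 1 loop(s):
  loop 1: 8 segments, perimeter = 10.8600
Total perimeter = 10.860


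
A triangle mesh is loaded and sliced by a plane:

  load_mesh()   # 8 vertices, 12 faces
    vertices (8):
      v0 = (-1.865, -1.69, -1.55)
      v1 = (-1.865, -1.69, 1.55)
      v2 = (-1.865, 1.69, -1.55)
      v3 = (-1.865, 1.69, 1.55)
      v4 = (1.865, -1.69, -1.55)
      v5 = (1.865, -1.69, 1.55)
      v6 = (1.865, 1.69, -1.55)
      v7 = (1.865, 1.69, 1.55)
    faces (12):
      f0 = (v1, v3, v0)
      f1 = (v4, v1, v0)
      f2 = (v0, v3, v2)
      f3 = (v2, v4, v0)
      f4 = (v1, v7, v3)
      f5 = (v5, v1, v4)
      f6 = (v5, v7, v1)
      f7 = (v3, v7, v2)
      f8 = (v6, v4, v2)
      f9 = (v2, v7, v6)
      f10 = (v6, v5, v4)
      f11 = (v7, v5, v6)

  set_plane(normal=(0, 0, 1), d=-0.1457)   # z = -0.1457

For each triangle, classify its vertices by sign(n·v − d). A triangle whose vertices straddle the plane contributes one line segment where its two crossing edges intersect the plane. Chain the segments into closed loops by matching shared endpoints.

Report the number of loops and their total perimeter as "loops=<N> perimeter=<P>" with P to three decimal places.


loops=1 perimeter=14.220

Straddling triangles (8 of 12):
  (v1,v3,v0) [++-] → (-1.865, -0.15886, -0.1457)–(-1.865, -1.69, -0.1457)  len=1.5311
  (v4,v1,v0) [-+-] → (0.17531, -1.69, -0.1457)–(-1.865, -1.69, -0.1457)  len=2.0403
  (v0,v3,v2) [-+-] → (-1.865, -0.15886, -0.1457)–(-1.865, 1.69, -0.1457)  len=1.8489
  (v5,v1,v4) [++-] → (0.17531, -1.69, -0.1457)–(1.865, -1.69, -0.1457)  len=1.6897
  (v3,v7,v2) [++-] → (-0.17531, 1.69, -0.1457)–(-1.865, 1.69, -0.1457)  len=1.6897
  (v2,v7,v6) [-+-] → (-0.17531, 1.69, -0.1457)–(1.865, 1.69, -0.1457)  len=2.0403
  (v6,v5,v4) [-+-] → (1.865, 0.15886, -0.1457)–(1.865, -1.69, -0.1457)  len=1.8489
  (v7,v5,v6) [++-] → (1.865, 0.15886, -0.1457)–(1.865, 1.69, -0.1457)  len=1.5311

Chained into 1 loop(s):
  loop 1: 8 segments, perimeter = 14.2200
Total perimeter = 14.220


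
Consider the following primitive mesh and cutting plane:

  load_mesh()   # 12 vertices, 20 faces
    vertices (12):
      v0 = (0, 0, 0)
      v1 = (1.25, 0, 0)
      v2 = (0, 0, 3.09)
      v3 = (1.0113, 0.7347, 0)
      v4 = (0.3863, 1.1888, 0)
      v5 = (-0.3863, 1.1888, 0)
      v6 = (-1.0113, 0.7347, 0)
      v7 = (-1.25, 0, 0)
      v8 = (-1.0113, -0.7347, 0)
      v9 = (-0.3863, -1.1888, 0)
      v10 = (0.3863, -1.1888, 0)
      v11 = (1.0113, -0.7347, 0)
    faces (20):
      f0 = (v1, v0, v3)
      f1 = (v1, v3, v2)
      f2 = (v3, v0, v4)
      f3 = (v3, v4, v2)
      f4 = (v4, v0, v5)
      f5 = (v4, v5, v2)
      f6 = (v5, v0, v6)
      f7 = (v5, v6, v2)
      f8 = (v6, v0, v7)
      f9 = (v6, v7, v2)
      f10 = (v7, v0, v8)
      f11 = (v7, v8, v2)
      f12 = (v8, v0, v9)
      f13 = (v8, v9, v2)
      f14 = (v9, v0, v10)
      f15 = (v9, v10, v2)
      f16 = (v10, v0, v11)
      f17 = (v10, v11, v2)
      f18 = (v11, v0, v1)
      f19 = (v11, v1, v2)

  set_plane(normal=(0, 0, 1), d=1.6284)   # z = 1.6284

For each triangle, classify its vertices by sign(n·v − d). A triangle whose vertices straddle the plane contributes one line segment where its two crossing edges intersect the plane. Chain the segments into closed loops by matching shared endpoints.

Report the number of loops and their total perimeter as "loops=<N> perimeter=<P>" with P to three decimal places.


Straddling triangles (10 of 20):
  (v1,v3,v2) [--+] → (0.478355, 0.34752, 1.6284)–(0.591262, 0, 1.6284)  len=0.3654
  (v3,v4,v2) [--+] → (0.182724, 0.562314, 1.6284)–(0.478355, 0.34752, 1.6284)  len=0.3654
  (v4,v5,v2) [--+] → (-0.182724, 0.562314, 1.6284)–(0.182724, 0.562314, 1.6284)  len=0.3654
  (v5,v6,v2) [--+] → (-0.478355, 0.34752, 1.6284)–(-0.182724, 0.562314, 1.6284)  len=0.3654
  (v6,v7,v2) [--+] → (-0.591262, 0, 1.6284)–(-0.478355, 0.34752, 1.6284)  len=0.3654
  (v7,v8,v2) [--+] → (-0.478355, -0.34752, 1.6284)–(-0.591262, 0, 1.6284)  len=0.3654
  (v8,v9,v2) [--+] → (-0.182724, -0.562314, 1.6284)–(-0.478355, -0.34752, 1.6284)  len=0.3654
  (v9,v10,v2) [--+] → (0.182724, -0.562314, 1.6284)–(-0.182724, -0.562314, 1.6284)  len=0.3654
  (v10,v11,v2) [--+] → (0.478355, -0.34752, 1.6284)–(0.182724, -0.562314, 1.6284)  len=0.3654
  (v11,v1,v2) [--+] → (0.591262, 0, 1.6284)–(0.478355, -0.34752, 1.6284)  len=0.3654

Chained into 1 loop(s):
  loop 1: 10 segments, perimeter = 3.6542
Total perimeter = 3.654

loops=1 perimeter=3.654


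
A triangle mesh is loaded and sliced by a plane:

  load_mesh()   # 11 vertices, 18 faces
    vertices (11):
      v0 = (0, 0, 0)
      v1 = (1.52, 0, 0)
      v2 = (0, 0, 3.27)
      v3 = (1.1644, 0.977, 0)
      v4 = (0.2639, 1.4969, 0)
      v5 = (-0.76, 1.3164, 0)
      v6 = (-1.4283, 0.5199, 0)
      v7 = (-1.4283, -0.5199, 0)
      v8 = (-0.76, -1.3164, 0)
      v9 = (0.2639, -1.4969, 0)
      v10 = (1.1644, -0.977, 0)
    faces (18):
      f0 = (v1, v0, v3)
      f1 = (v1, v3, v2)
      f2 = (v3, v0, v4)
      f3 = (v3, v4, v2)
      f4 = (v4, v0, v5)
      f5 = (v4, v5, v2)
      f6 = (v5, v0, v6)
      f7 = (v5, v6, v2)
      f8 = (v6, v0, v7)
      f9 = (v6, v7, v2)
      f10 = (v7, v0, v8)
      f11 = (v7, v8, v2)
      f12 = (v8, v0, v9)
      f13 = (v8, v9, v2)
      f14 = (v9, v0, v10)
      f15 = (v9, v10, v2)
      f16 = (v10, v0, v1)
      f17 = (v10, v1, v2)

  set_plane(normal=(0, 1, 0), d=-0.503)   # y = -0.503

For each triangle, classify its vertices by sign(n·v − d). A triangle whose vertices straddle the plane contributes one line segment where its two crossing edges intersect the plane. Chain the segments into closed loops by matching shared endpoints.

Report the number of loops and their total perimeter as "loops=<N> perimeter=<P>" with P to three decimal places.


loops=1 perimeter=8.019

Straddling triangles (10 of 18):
  (v6,v0,v7) [++-] → (-1.38187, -0.503, 0)–(-1.4283, -0.503, 0)  len=0.0464
  (v6,v7,v2) [+-+] → (-1.4283, -0.503, 0)–(-1.38187, -0.503, 0.106295)  len=0.1160
  (v7,v0,v8) [-+-] → (-1.38187, -0.503, 0)–(-0.290398, -0.503, 0)  len=1.0915
  (v7,v8,v2) [--+] → (-0.290398, -0.503, 2.02052)–(-1.38187, -0.503, 0.106295)  len=2.2035
  (v8,v0,v9) [-+-] → (-0.290398, -0.503, 0)–(0.0886777, -0.503, 0)  len=0.3791
  (v8,v9,v2) [--+] → (0.0886777, -0.503, 2.17119)–(-0.290398, -0.503, 2.02052)  len=0.4079
  (v9,v0,v10) [-+-] → (0.0886777, -0.503, 0)–(0.599481, -0.503, 0)  len=0.5108
  (v9,v10,v2) [--+] → (0.599481, -0.503, 1.58647)–(0.0886777, -0.503, 2.17119)  len=0.7764
  (v10,v0,v1) [-++] → (0.599481, -0.503, 0)–(1.33692, -0.503, 0)  len=0.7374
  (v10,v1,v2) [-++] → (1.33692, -0.503, 0)–(0.599481, -0.503, 1.58647)  len=1.7495

Chained into 1 loop(s):
  loop 1: 10 segments, perimeter = 8.0186
Total perimeter = 8.019


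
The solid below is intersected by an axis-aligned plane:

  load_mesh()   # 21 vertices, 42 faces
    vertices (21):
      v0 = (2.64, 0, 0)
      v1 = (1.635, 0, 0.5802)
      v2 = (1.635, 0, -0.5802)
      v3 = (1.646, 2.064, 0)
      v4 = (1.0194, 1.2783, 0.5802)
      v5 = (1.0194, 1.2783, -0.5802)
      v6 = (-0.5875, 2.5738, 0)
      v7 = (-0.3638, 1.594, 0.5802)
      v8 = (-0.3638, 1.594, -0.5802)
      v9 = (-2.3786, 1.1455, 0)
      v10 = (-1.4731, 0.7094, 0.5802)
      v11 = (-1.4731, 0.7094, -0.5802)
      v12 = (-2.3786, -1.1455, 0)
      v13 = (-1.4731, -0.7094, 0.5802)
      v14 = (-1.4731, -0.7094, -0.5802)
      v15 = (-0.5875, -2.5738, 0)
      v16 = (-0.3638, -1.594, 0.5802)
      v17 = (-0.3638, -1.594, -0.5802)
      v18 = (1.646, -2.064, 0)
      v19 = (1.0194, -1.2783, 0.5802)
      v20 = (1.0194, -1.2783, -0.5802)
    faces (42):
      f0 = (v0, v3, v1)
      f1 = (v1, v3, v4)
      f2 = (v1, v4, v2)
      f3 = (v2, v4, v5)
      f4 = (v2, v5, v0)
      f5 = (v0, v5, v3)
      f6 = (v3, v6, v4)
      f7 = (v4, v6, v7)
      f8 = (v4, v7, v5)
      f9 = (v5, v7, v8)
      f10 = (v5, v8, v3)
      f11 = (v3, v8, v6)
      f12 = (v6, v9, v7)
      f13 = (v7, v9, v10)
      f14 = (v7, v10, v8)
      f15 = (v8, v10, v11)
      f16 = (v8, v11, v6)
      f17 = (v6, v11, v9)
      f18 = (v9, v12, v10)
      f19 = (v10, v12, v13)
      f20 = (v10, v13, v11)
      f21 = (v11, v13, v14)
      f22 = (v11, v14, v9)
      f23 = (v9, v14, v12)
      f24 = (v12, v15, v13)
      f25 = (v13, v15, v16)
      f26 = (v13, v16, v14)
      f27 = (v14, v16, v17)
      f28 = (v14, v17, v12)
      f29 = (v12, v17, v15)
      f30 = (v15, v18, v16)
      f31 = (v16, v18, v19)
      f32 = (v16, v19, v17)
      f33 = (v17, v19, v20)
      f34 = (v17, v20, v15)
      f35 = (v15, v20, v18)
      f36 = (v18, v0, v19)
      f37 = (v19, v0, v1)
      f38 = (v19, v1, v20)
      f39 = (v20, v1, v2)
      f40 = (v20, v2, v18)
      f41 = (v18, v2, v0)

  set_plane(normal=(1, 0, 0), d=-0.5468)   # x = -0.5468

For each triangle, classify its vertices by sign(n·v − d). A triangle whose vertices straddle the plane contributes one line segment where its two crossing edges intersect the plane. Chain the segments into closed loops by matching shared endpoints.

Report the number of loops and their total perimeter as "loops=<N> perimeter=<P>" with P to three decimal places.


Straddling triangles (16 of 42):
  (v3,v6,v4) [+-+] → (-0.5468, 2.56451, 0)–(-0.5468, 2.54099, 0.0146955)  len=0.0277
  (v4,v6,v7) [+-+] → (-0.5468, 2.54099, 0.0146955)–(-0.5468, 2.39554, 0.105562)  len=0.1715
  (v3,v8,v6) [++-] → (-0.5468, 2.39554, -0.105562)–(-0.5468, 2.56451, 0)  len=0.1992
  (v6,v9,v7) [--+] → (-0.5468, 1.55326, 0.527502)–(-0.5468, 2.39554, 0.105562)  len=0.9420
  (v7,v9,v10) [+--] → (-0.5468, 1.55326, 0.527502)–(-0.5468, 1.44807, 0.5802)  len=0.1177
  (v7,v10,v8) [+-+] → (-0.5468, 1.44807, 0.5802)–(-0.5468, 1.44807, -0.38877)  len=0.9690
  (v8,v10,v11) [+--] → (-0.5468, 1.44807, -0.38877)–(-0.5468, 1.44807, -0.5802)  len=0.1914
  (v8,v11,v6) [+--] → (-0.5468, 1.44807, -0.5802)–(-0.5468, 2.39554, -0.105562)  len=1.0597
  (v13,v15,v16) [--+] → (-0.5468, -2.39554, 0.105562)–(-0.5468, -1.44807, 0.5802)  len=1.0597
  (v13,v16,v14) [-+-] → (-0.5468, -1.44807, 0.5802)–(-0.5468, -1.44807, 0.38877)  len=0.1914
  (v14,v16,v17) [-++] → (-0.5468, -1.44807, 0.38877)–(-0.5468, -1.44807, -0.5802)  len=0.9690
  (v14,v17,v12) [-+-] → (-0.5468, -1.44807, -0.5802)–(-0.5468, -1.55326, -0.527502)  len=0.1177
  (v12,v17,v15) [-+-] → (-0.5468, -1.55326, -0.527502)–(-0.5468, -2.39554, -0.105562)  len=0.9420
  (v15,v18,v16) [-++] → (-0.5468, -2.56451, 0)–(-0.5468, -2.39554, 0.105562)  len=0.1992
  (v17,v20,v15) [++-] → (-0.5468, -2.54099, -0.0146955)–(-0.5468, -2.39554, -0.105562)  len=0.1715
  (v15,v20,v18) [-++] → (-0.5468, -2.54099, -0.0146955)–(-0.5468, -2.56451, 0)  len=0.0277

Chained into 2 loop(s):
  loop 1: 8 segments, perimeter = 3.6783
  loop 2: 8 segments, perimeter = 3.6783
Total perimeter = 7.357

loops=2 perimeter=7.357


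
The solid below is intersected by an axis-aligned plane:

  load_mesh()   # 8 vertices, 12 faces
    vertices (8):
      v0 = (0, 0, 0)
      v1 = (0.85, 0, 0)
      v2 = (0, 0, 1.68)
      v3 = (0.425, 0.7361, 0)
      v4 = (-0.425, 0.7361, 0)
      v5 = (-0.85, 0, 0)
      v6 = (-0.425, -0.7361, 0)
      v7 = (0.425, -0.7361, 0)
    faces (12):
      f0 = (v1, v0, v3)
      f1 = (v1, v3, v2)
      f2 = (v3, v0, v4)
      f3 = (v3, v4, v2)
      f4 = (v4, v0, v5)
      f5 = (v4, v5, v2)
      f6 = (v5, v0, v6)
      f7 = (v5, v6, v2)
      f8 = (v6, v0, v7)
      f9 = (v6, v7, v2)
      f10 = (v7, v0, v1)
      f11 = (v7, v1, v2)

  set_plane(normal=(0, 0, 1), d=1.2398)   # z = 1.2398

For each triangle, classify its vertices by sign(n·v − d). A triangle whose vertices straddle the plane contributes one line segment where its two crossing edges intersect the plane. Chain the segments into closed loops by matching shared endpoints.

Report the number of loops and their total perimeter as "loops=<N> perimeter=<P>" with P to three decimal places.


loops=1 perimeter=1.336

Straddling triangles (6 of 12):
  (v1,v3,v2) [--+] → (0.11136, 0.192876, 1.2398)–(0.22272, 0, 1.2398)  len=0.2227
  (v3,v4,v2) [--+] → (-0.11136, 0.192876, 1.2398)–(0.11136, 0.192876, 1.2398)  len=0.2227
  (v4,v5,v2) [--+] → (-0.22272, 0, 1.2398)–(-0.11136, 0.192876, 1.2398)  len=0.2227
  (v5,v6,v2) [--+] → (-0.11136, -0.192876, 1.2398)–(-0.22272, 0, 1.2398)  len=0.2227
  (v6,v7,v2) [--+] → (0.11136, -0.192876, 1.2398)–(-0.11136, -0.192876, 1.2398)  len=0.2227
  (v7,v1,v2) [--+] → (0.22272, 0, 1.2398)–(0.11136, -0.192876, 1.2398)  len=0.2227

Chained into 1 loop(s):
  loop 1: 6 segments, perimeter = 1.3363
Total perimeter = 1.336


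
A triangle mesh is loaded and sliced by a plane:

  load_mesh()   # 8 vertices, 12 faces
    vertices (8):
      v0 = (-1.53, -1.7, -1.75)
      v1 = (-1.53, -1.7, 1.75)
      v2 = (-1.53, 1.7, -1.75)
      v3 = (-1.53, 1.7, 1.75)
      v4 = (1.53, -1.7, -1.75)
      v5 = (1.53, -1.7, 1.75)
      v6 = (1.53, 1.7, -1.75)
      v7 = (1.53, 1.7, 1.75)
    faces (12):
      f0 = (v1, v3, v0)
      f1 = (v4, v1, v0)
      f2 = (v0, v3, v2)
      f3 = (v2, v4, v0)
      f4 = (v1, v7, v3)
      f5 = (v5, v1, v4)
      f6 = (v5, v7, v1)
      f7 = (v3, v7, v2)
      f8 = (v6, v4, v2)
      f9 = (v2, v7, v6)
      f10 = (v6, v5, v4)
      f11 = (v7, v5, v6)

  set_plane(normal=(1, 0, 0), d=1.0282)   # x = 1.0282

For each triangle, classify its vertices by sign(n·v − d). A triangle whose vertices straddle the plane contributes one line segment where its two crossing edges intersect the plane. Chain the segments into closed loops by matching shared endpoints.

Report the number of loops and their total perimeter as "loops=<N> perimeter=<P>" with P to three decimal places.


loops=1 perimeter=13.800

Straddling triangles (8 of 12):
  (v4,v1,v0) [+--] → (1.0282, -1.7, -1.17605)–(1.0282, -1.7, -1.75)  len=0.5740
  (v2,v4,v0) [-+-] → (1.0282, -1.14244, -1.75)–(1.0282, -1.7, -1.75)  len=0.5576
  (v1,v7,v3) [-+-] → (1.0282, 1.14244, 1.75)–(1.0282, 1.7, 1.75)  len=0.5576
  (v5,v1,v4) [+-+] → (1.0282, -1.7, 1.75)–(1.0282, -1.7, -1.17605)  len=2.9260
  (v5,v7,v1) [++-] → (1.0282, 1.14244, 1.75)–(1.0282, -1.7, 1.75)  len=2.8424
  (v3,v7,v2) [-+-] → (1.0282, 1.7, 1.75)–(1.0282, 1.7, 1.17605)  len=0.5740
  (v6,v4,v2) [++-] → (1.0282, -1.14244, -1.75)–(1.0282, 1.7, -1.75)  len=2.8424
  (v2,v7,v6) [-++] → (1.0282, 1.7, 1.17605)–(1.0282, 1.7, -1.75)  len=2.9260

Chained into 1 loop(s):
  loop 1: 8 segments, perimeter = 13.8000
Total perimeter = 13.800


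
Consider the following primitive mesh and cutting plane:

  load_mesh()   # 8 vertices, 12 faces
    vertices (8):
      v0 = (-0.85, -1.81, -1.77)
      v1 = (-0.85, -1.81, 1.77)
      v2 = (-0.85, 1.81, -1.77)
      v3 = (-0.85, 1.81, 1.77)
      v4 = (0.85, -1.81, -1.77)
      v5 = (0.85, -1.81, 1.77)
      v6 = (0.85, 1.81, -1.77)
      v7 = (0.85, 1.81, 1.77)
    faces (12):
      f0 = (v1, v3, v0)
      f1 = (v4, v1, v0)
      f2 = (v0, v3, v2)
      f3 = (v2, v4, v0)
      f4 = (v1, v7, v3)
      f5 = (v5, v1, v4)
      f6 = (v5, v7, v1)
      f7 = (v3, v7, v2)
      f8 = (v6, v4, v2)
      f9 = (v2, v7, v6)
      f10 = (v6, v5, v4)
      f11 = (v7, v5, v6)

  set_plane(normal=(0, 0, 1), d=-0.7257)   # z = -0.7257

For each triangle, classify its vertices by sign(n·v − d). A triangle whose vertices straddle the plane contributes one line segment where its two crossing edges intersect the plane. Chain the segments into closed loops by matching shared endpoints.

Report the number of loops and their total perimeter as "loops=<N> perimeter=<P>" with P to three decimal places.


Straddling triangles (8 of 12):
  (v1,v3,v0) [++-] → (-0.85, -0.7421, -0.7257)–(-0.85, -1.81, -0.7257)  len=1.0679
  (v4,v1,v0) [-+-] → (0.3485, -1.81, -0.7257)–(-0.85, -1.81, -0.7257)  len=1.1985
  (v0,v3,v2) [-+-] → (-0.85, -0.7421, -0.7257)–(-0.85, 1.81, -0.7257)  len=2.5521
  (v5,v1,v4) [++-] → (0.3485, -1.81, -0.7257)–(0.85, -1.81, -0.7257)  len=0.5015
  (v3,v7,v2) [++-] → (-0.3485, 1.81, -0.7257)–(-0.85, 1.81, -0.7257)  len=0.5015
  (v2,v7,v6) [-+-] → (-0.3485, 1.81, -0.7257)–(0.85, 1.81, -0.7257)  len=1.1985
  (v6,v5,v4) [-+-] → (0.85, 0.7421, -0.7257)–(0.85, -1.81, -0.7257)  len=2.5521
  (v7,v5,v6) [++-] → (0.85, 0.7421, -0.7257)–(0.85, 1.81, -0.7257)  len=1.0679

Chained into 1 loop(s):
  loop 1: 8 segments, perimeter = 10.6400
Total perimeter = 10.640

loops=1 perimeter=10.640


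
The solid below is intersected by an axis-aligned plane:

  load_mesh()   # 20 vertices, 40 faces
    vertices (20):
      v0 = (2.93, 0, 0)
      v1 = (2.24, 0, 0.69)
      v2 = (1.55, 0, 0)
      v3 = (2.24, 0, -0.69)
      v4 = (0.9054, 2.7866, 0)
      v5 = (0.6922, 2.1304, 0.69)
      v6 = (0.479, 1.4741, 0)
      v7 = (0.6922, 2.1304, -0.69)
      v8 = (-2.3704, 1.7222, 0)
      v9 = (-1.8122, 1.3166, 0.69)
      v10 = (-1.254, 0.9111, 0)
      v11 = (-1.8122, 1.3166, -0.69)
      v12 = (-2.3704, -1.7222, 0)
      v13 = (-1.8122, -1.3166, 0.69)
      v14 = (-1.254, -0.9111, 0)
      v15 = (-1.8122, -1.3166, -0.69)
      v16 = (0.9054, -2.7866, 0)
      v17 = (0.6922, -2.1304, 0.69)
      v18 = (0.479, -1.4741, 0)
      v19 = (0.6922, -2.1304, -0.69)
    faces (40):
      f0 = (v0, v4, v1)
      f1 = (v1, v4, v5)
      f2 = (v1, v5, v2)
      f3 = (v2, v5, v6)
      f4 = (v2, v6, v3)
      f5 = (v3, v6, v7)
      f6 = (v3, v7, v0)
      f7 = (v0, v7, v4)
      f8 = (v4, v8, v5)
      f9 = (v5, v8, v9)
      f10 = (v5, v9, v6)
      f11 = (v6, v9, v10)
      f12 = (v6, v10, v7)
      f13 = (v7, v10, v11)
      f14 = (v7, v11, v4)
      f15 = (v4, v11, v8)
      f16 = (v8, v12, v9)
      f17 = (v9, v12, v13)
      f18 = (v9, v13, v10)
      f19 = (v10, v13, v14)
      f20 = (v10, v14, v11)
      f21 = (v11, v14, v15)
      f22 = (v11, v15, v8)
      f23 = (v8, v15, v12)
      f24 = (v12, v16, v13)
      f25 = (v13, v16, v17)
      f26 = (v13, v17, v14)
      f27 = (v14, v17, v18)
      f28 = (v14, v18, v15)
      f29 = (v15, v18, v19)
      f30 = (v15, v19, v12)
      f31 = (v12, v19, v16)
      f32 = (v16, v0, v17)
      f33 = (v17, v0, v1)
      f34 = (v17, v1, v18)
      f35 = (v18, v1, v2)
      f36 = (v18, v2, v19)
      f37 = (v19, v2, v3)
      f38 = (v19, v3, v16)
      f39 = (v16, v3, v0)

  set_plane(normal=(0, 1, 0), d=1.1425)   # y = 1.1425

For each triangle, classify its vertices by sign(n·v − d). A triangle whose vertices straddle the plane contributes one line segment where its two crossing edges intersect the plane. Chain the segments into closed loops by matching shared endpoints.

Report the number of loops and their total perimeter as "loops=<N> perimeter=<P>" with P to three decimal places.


loops=2 perimeter=8.647

Straddling triangles (18 of 40):
  (v0,v4,v1) [-+-] → (2.09992, 1.1425, 0)–(1.69282, 1.1425, 0.407101)  len=0.5757
  (v1,v4,v5) [-++] → (1.69282, 1.1425, 0.407101)–(1.40994, 1.1425, 0.69)  len=0.4001
  (v1,v5,v2) [-+-] → (1.40994, 1.1425, 0.69)–(1.08998, 1.1425, 0.370036)  len=0.4525
  (v2,v5,v6) [-++] → (1.08998, 1.1425, 0.370036)–(0.719922, 1.1425, 0)  len=0.5233
  (v2,v6,v3) [-+-] → (0.719922, 1.1425, 0)–(0.875138, 1.1425, -0.155216)  len=0.2195
  (v3,v6,v7) [-++] → (0.875138, 1.1425, -0.155216)–(1.40994, 1.1425, -0.69)  len=0.7563
  (v3,v7,v0) [-+-] → (1.40994, 1.1425, -0.69)–(1.7299, 1.1425, -0.370036)  len=0.4525
  (v0,v7,v4) [-++] → (1.7299, 1.1425, -0.370036)–(2.09992, 1.1425, 0)  len=0.5233
  (v6,v9,v10) [++-] → (-1.57254, 1.1425, 0.393751)–(-0.541715, 1.1425, 0)  len=1.1035
  (v6,v10,v7) [+-+] → (-0.541715, 1.1425, 0)–(-0.884648, 1.1425, -0.130949)  len=0.3671
  (v7,v10,v11) [+-+] → (-0.884648, 1.1425, -0.130949)–(-1.57254, 1.1425, -0.393751)  len=0.7364
  (v8,v12,v9) [+-+] → (-2.3704, 1.1425, 0)–(-1.84418, 1.1425, 0.650468)  len=0.8367
  (v9,v12,v13) [+--] → (-1.84418, 1.1425, 0.650468)–(-1.8122, 1.1425, 0.69)  len=0.0508
  (v9,v13,v10) [+--] → (-1.8122, 1.1425, 0.69)–(-1.57254, 1.1425, 0.393751)  len=0.3811
  (v10,v14,v11) [--+] → (-1.76858, 1.1425, -0.636075)–(-1.57254, 1.1425, -0.393751)  len=0.3117
  (v11,v14,v15) [+--] → (-1.76858, 1.1425, -0.636075)–(-1.8122, 1.1425, -0.69)  len=0.0694
  (v11,v15,v8) [+-+] → (-1.8122, 1.1425, -0.69)–(-2.26391, 1.1425, -0.131629)  len=0.7182
  (v8,v15,v12) [+--] → (-2.26391, 1.1425, -0.131629)–(-2.3704, 1.1425, 0)  len=0.1693

Chained into 2 loop(s):
  loop 1: 8 segments, perimeter = 3.9032
  loop 2: 10 segments, perimeter = 4.7441
Total perimeter = 8.647


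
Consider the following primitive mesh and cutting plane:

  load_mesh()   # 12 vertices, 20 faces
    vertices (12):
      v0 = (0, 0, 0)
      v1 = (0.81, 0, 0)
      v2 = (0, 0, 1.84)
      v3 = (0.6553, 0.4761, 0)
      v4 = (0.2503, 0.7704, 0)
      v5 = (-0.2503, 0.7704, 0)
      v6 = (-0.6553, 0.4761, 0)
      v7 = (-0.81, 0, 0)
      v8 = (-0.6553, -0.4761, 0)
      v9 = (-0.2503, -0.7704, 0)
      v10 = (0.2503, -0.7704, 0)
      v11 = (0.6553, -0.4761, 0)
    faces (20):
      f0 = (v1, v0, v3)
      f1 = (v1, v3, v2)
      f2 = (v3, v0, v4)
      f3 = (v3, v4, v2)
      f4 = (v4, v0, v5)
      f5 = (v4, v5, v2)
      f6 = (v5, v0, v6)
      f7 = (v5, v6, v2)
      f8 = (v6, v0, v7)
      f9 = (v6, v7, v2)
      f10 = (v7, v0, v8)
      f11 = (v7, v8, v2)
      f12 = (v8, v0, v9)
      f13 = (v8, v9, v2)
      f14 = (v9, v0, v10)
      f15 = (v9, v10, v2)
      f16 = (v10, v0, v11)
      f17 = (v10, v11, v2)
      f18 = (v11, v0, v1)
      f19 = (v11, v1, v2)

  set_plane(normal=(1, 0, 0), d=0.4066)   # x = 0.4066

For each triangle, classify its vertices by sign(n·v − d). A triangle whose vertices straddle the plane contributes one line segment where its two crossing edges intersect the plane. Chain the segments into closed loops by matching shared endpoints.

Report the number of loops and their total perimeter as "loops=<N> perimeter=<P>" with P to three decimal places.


loops=1 perimeter=3.621

Straddling triangles (8 of 20):
  (v1,v0,v3) [+-+] → (0.4066, 0, 0)–(0.4066, 0.29541, 0)  len=0.2954
  (v1,v3,v2) [++-] → (0.4066, 0.29541, 0.698318)–(0.4066, 0, 0.916365)  len=0.3672
  (v3,v0,v4) [+--] → (0.4066, 0.29541, 0)–(0.4066, 0.656822, 0)  len=0.3614
  (v3,v4,v2) [+--] → (0.4066, 0.656822, 0)–(0.4066, 0.29541, 0.698318)  len=0.7863
  (v10,v0,v11) [--+] → (0.4066, -0.29541, 0)–(0.4066, -0.656822, 0)  len=0.3614
  (v10,v11,v2) [-+-] → (0.4066, -0.656822, 0)–(0.4066, -0.29541, 0.698318)  len=0.7863
  (v11,v0,v1) [+-+] → (0.4066, -0.29541, 0)–(0.4066, 0, 0)  len=0.2954
  (v11,v1,v2) [++-] → (0.4066, 0, 0.916365)–(0.4066, -0.29541, 0.698318)  len=0.3672

Chained into 1 loop(s):
  loop 1: 8 segments, perimeter = 3.6206
Total perimeter = 3.621
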